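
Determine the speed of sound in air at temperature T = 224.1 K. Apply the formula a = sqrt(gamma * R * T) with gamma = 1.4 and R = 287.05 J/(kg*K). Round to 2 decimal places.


Step 1: gamma * R * T = 1.4 * 287.05 * 224.1 = 90059.067
Step 2: a = sqrt(90059.067) = 300.10 m/s

300.10


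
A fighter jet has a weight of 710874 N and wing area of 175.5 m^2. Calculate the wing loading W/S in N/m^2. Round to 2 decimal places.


Step 1: Wing loading = W / S = 710874 / 175.5
Step 2: Wing loading = 4050.56 N/m^2

4050.56


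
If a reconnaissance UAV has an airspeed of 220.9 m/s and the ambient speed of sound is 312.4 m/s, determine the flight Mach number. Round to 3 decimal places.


Step 1: M = V / a = 220.9 / 312.4
Step 2: M = 0.707

0.707


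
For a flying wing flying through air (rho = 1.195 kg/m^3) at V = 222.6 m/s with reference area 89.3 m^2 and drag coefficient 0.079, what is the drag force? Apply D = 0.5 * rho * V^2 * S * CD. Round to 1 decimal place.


Step 1: Dynamic pressure q = 0.5 * 1.195 * 222.6^2 = 29606.5791 Pa
Step 2: Drag D = q * S * CD = 29606.5791 * 89.3 * 0.079
Step 3: D = 208865.5 N

208865.5


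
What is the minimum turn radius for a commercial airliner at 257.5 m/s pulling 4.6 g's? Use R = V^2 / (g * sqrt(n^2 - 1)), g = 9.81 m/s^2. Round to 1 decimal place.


Step 1: V^2 = 257.5^2 = 66306.25
Step 2: n^2 - 1 = 4.6^2 - 1 = 20.16
Step 3: sqrt(20.16) = 4.489989
Step 4: R = 66306.25 / (9.81 * 4.489989) = 1505.4 m

1505.4


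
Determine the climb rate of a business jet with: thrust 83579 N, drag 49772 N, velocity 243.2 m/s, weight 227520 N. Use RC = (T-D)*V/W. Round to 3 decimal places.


Step 1: Excess thrust = T - D = 83579 - 49772 = 33807 N
Step 2: Excess power = 33807 * 243.2 = 8221862.4 W
Step 3: RC = 8221862.4 / 227520 = 36.137 m/s

36.137


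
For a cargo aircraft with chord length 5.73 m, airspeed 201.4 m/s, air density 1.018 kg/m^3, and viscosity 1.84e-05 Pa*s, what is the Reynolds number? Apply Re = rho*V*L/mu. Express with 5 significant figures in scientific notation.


Step 1: Numerator = rho * V * L = 1.018 * 201.4 * 5.73 = 1174.794396
Step 2: Re = 1174.794396 / 1.84e-05
Step 3: Re = 6.3848e+07

6.3848e+07


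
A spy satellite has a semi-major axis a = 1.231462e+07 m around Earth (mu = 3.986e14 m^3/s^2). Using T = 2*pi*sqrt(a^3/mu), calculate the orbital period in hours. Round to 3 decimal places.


Step 1: a^3 / mu = 1.867510e+21 / 3.986e14 = 4.685174e+06
Step 2: sqrt(4.685174e+06) = 2164.5263 s
Step 3: T = 2*pi * 2164.5263 = 13600.12 s
Step 4: T in hours = 13600.12 / 3600 = 3.778 hours

3.778


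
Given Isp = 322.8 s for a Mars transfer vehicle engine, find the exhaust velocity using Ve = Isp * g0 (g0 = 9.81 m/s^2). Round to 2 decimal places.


Step 1: Ve = Isp * g0 = 322.8 * 9.81
Step 2: Ve = 3166.67 m/s

3166.67


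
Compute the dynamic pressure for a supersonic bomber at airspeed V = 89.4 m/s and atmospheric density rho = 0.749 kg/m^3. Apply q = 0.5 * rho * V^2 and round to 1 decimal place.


Step 1: V^2 = 89.4^2 = 7992.36
Step 2: q = 0.5 * 0.749 * 7992.36
Step 3: q = 2993.1 Pa

2993.1


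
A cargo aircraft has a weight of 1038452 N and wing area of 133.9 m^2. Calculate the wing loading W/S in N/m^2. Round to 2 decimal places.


Step 1: Wing loading = W / S = 1038452 / 133.9
Step 2: Wing loading = 7755.43 N/m^2

7755.43


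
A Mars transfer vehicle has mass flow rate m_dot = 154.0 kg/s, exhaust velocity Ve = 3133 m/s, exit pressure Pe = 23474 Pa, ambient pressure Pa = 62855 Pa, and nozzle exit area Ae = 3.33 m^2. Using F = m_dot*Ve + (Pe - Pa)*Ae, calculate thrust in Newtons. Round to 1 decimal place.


Step 1: Momentum thrust = m_dot * Ve = 154.0 * 3133 = 482482.0 N
Step 2: Pressure thrust = (Pe - Pa) * Ae = (23474 - 62855) * 3.33 = -131138.73 N
Step 3: Total thrust F = 482482.0 + -131138.73 = 351343.3 N

351343.3


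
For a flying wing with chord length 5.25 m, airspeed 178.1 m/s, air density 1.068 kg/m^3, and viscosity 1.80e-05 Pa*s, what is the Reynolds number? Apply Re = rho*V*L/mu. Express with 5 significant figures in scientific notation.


Step 1: Numerator = rho * V * L = 1.068 * 178.1 * 5.25 = 998.6067
Step 2: Re = 998.6067 / 1.80e-05
Step 3: Re = 5.5478e+07

5.5478e+07


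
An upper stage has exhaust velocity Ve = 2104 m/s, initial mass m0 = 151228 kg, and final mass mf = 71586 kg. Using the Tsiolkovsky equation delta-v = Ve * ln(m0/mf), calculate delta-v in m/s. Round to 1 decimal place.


Step 1: Mass ratio m0/mf = 151228 / 71586 = 2.112536
Step 2: ln(2.112536) = 0.747889
Step 3: delta-v = 2104 * 0.747889 = 1573.6 m/s

1573.6


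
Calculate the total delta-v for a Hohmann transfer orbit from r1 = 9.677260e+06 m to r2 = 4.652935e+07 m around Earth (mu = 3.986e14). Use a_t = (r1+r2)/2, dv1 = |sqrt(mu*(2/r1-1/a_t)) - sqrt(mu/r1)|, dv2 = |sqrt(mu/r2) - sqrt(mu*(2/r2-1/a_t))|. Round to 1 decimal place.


Step 1: Transfer semi-major axis a_t = (9.677260e+06 + 4.652935e+07) / 2 = 2.810330e+07 m
Step 2: v1 (circular at r1) = sqrt(mu/r1) = 6417.89 m/s
Step 3: v_t1 = sqrt(mu*(2/r1 - 1/a_t)) = 8258.04 m/s
Step 4: dv1 = |8258.04 - 6417.89| = 1840.15 m/s
Step 5: v2 (circular at r2) = 2926.88 m/s, v_t2 = 1717.52 m/s
Step 6: dv2 = |2926.88 - 1717.52| = 1209.36 m/s
Step 7: Total delta-v = 1840.15 + 1209.36 = 3049.5 m/s

3049.5


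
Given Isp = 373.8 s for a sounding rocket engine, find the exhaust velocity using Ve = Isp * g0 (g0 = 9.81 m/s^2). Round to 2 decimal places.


Step 1: Ve = Isp * g0 = 373.8 * 9.81
Step 2: Ve = 3666.98 m/s

3666.98


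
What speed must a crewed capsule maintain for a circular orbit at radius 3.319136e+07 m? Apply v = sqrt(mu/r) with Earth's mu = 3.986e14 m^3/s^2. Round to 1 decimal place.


Step 1: mu / r = 3.986e14 / 3.319136e+07 = 12009149.369
Step 2: v = sqrt(12009149.369) = 3465.4 m/s

3465.4


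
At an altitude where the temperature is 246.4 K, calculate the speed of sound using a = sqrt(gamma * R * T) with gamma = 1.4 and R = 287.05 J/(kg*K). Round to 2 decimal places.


Step 1: gamma * R * T = 1.4 * 287.05 * 246.4 = 99020.768
Step 2: a = sqrt(99020.768) = 314.68 m/s

314.68


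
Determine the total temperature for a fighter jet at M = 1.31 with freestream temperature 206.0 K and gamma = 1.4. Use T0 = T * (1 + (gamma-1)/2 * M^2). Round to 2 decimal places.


Step 1: (gamma-1)/2 = 0.2
Step 2: M^2 = 1.7161
Step 3: 1 + 0.2 * 1.7161 = 1.34322
Step 4: T0 = 206.0 * 1.34322 = 276.70 K

276.70


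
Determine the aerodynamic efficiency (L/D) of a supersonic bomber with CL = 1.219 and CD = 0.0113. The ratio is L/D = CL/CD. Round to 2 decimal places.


Step 1: L/D = CL / CD = 1.219 / 0.0113
Step 2: L/D = 107.88

107.88


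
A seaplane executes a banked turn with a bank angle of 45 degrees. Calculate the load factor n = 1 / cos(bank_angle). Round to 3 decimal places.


Step 1: Convert 45 degrees to radians = 0.785398
Step 2: cos(45 deg) = 0.707107
Step 3: n = 1 / 0.707107 = 1.414

1.414


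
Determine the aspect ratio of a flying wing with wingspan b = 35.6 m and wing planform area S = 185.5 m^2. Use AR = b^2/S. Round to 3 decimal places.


Step 1: b^2 = 35.6^2 = 1267.36
Step 2: AR = 1267.36 / 185.5 = 6.832

6.832


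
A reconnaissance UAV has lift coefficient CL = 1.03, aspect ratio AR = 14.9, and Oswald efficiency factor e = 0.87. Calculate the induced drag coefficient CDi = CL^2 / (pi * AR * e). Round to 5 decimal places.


Step 1: CL^2 = 1.03^2 = 1.0609
Step 2: pi * AR * e = 3.14159 * 14.9 * 0.87 = 40.724466
Step 3: CDi = 1.0609 / 40.724466 = 0.02605

0.02605


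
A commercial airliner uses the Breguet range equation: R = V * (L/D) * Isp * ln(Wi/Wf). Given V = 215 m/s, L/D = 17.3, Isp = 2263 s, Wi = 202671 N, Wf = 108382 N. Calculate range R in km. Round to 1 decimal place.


Step 1: Coefficient = V * (L/D) * Isp = 215 * 17.3 * 2263 = 8417228.5 m
Step 2: Wi/Wf = 202671 / 108382 = 1.869969
Step 3: ln(1.869969) = 0.625922
Step 4: R = 8417228.5 * 0.625922 = 5268528.1 m = 5268.5 km

5268.5


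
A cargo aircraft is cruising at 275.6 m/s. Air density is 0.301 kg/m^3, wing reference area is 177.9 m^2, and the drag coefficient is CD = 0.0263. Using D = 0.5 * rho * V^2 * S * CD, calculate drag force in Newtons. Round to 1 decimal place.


Step 1: Dynamic pressure q = 0.5 * 0.301 * 275.6^2 = 11431.2817 Pa
Step 2: Drag D = q * S * CD = 11431.2817 * 177.9 * 0.0263
Step 3: D = 53484.3 N

53484.3


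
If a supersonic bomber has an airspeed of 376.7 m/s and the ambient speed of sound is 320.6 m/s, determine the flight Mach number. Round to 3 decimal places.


Step 1: M = V / a = 376.7 / 320.6
Step 2: M = 1.175

1.175


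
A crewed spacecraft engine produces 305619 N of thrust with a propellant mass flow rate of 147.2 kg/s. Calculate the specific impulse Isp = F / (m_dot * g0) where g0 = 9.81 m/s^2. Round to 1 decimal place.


Step 1: m_dot * g0 = 147.2 * 9.81 = 1444.03
Step 2: Isp = 305619 / 1444.03 = 211.6 s

211.6


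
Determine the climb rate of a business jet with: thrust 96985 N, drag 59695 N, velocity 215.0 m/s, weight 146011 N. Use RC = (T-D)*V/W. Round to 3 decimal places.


Step 1: Excess thrust = T - D = 96985 - 59695 = 37290 N
Step 2: Excess power = 37290 * 215.0 = 8017350.0 W
Step 3: RC = 8017350.0 / 146011 = 54.909 m/s

54.909


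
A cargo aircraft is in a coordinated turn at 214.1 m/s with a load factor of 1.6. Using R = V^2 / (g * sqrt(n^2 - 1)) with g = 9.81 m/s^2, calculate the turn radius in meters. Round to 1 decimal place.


Step 1: V^2 = 214.1^2 = 45838.81
Step 2: n^2 - 1 = 1.6^2 - 1 = 1.56
Step 3: sqrt(1.56) = 1.249
Step 4: R = 45838.81 / (9.81 * 1.249) = 3741.1 m

3741.1


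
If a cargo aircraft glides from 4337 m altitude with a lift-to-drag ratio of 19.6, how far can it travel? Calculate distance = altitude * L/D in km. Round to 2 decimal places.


Step 1: Glide distance = altitude * L/D = 4337 * 19.6 = 85005.2 m
Step 2: Convert to km: 85005.2 / 1000 = 85.01 km

85.01


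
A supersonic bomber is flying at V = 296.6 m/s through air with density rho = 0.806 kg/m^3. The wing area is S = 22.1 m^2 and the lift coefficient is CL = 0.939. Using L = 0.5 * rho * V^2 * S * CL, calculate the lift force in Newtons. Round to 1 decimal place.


Step 1: Calculate dynamic pressure q = 0.5 * 0.806 * 296.6^2 = 0.5 * 0.806 * 87971.56 = 35452.5387 Pa
Step 2: Multiply by wing area and lift coefficient: L = 35452.5387 * 22.1 * 0.939
Step 3: L = 783501.1048 * 0.939 = 735707.5 N

735707.5


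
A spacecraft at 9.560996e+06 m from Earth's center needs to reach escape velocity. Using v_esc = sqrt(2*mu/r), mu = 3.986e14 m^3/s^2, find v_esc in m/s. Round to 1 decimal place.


Step 1: 2*mu/r = 2 * 3.986e14 / 9.560996e+06 = 83380434.4234
Step 2: v_esc = sqrt(83380434.4234) = 9131.3 m/s

9131.3


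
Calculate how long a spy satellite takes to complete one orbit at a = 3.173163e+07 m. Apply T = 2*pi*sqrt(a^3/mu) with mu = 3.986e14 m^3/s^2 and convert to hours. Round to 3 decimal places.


Step 1: a^3 / mu = 3.195046e+22 / 3.986e14 = 8.015670e+07
Step 2: sqrt(8.015670e+07) = 8953.0276 s
Step 3: T = 2*pi * 8953.0276 = 56253.53 s
Step 4: T in hours = 56253.53 / 3600 = 15.626 hours

15.626


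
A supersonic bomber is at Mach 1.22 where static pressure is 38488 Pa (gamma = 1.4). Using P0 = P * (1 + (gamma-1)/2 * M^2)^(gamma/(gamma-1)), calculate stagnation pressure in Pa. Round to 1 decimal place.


Step 1: (gamma-1)/2 * M^2 = 0.2 * 1.4884 = 0.29768
Step 2: 1 + 0.29768 = 1.29768
Step 3: Exponent gamma/(gamma-1) = 3.5
Step 4: P0 = 38488 * 1.29768^3.5 = 95810.3 Pa

95810.3


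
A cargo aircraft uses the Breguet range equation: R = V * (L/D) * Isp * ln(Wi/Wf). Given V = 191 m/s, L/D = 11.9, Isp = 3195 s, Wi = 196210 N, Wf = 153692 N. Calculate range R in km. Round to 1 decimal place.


Step 1: Coefficient = V * (L/D) * Isp = 191 * 11.9 * 3195 = 7261915.5 m
Step 2: Wi/Wf = 196210 / 153692 = 1.276644
Step 3: ln(1.276644) = 0.244235
Step 4: R = 7261915.5 * 0.244235 = 1773613.3 m = 1773.6 km

1773.6


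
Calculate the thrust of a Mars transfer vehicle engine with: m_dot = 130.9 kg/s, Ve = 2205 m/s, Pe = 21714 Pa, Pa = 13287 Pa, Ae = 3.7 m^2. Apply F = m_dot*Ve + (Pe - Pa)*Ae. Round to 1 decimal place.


Step 1: Momentum thrust = m_dot * Ve = 130.9 * 2205 = 288634.5 N
Step 2: Pressure thrust = (Pe - Pa) * Ae = (21714 - 13287) * 3.7 = 31179.9 N
Step 3: Total thrust F = 288634.5 + 31179.9 = 319814.4 N

319814.4


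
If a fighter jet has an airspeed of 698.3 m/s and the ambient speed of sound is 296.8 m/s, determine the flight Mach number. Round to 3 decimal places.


Step 1: M = V / a = 698.3 / 296.8
Step 2: M = 2.353

2.353


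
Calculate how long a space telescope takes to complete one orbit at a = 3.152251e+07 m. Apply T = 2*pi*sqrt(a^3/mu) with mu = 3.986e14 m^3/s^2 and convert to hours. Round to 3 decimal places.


Step 1: a^3 / mu = 3.132293e+22 / 3.986e14 = 7.858236e+07
Step 2: sqrt(7.858236e+07) = 8864.6693 s
Step 3: T = 2*pi * 8864.6693 = 55698.36 s
Step 4: T in hours = 55698.36 / 3600 = 15.472 hours

15.472


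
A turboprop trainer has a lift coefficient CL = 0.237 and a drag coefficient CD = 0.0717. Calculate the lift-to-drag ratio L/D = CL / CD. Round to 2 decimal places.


Step 1: L/D = CL / CD = 0.237 / 0.0717
Step 2: L/D = 3.31

3.31


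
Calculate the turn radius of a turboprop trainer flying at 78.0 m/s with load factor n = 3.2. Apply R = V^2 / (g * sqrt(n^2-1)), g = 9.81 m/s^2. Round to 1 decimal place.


Step 1: V^2 = 78.0^2 = 6084.0
Step 2: n^2 - 1 = 3.2^2 - 1 = 9.24
Step 3: sqrt(9.24) = 3.039737
Step 4: R = 6084.0 / (9.81 * 3.039737) = 204.0 m

204.0


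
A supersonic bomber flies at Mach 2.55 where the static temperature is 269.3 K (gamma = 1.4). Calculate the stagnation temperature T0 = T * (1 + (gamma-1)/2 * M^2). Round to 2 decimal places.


Step 1: (gamma-1)/2 = 0.2
Step 2: M^2 = 6.5025
Step 3: 1 + 0.2 * 6.5025 = 2.3005
Step 4: T0 = 269.3 * 2.3005 = 619.52 K

619.52


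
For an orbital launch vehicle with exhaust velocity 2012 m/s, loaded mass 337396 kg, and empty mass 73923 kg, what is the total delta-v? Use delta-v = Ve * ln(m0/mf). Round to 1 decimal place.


Step 1: Mass ratio m0/mf = 337396 / 73923 = 4.564155
Step 2: ln(4.564155) = 1.518233
Step 3: delta-v = 2012 * 1.518233 = 3054.7 m/s

3054.7


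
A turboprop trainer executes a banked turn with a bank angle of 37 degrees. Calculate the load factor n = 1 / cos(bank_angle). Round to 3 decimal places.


Step 1: Convert 37 degrees to radians = 0.645772
Step 2: cos(37 deg) = 0.798636
Step 3: n = 1 / 0.798636 = 1.252

1.252


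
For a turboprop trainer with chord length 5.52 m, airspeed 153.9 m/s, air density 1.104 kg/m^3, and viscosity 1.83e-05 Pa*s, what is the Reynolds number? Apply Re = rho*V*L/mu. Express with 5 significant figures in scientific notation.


Step 1: Numerator = rho * V * L = 1.104 * 153.9 * 5.52 = 937.878912
Step 2: Re = 937.878912 / 1.83e-05
Step 3: Re = 5.1250e+07

5.1250e+07


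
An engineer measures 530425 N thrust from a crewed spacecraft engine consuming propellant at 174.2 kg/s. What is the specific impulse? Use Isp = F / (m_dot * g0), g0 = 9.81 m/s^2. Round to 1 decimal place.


Step 1: m_dot * g0 = 174.2 * 9.81 = 1708.9
Step 2: Isp = 530425 / 1708.9 = 310.4 s

310.4


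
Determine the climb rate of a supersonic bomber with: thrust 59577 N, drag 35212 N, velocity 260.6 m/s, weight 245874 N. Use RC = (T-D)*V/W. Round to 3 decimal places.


Step 1: Excess thrust = T - D = 59577 - 35212 = 24365 N
Step 2: Excess power = 24365 * 260.6 = 6349519.0 W
Step 3: RC = 6349519.0 / 245874 = 25.824 m/s

25.824


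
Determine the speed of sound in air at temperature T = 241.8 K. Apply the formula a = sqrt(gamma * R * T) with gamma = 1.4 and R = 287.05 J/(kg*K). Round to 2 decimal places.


Step 1: gamma * R * T = 1.4 * 287.05 * 241.8 = 97172.166
Step 2: a = sqrt(97172.166) = 311.72 m/s

311.72


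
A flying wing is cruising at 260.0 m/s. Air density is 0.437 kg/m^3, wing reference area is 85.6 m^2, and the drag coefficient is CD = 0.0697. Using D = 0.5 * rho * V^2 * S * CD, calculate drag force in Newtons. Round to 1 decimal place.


Step 1: Dynamic pressure q = 0.5 * 0.437 * 260.0^2 = 14770.6 Pa
Step 2: Drag D = q * S * CD = 14770.6 * 85.6 * 0.0697
Step 3: D = 88126.1 N

88126.1


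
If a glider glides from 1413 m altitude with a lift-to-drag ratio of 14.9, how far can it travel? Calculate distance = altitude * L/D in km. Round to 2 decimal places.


Step 1: Glide distance = altitude * L/D = 1413 * 14.9 = 21053.7 m
Step 2: Convert to km: 21053.7 / 1000 = 21.05 km

21.05


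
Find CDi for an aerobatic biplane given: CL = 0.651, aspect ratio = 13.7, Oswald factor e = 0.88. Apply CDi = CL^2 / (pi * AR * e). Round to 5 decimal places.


Step 1: CL^2 = 0.651^2 = 0.423801
Step 2: pi * AR * e = 3.14159 * 13.7 * 0.88 = 37.875041
Step 3: CDi = 0.423801 / 37.875041 = 0.01119

0.01119


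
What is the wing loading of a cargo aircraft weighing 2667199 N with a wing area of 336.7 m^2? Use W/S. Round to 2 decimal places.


Step 1: Wing loading = W / S = 2667199 / 336.7
Step 2: Wing loading = 7921.59 N/m^2

7921.59


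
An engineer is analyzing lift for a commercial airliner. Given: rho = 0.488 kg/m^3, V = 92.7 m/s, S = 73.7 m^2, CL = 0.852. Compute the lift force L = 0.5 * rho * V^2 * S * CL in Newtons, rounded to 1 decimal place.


Step 1: Calculate dynamic pressure q = 0.5 * 0.488 * 92.7^2 = 0.5 * 0.488 * 8593.29 = 2096.7628 Pa
Step 2: Multiply by wing area and lift coefficient: L = 2096.7628 * 73.7 * 0.852
Step 3: L = 154531.4154 * 0.852 = 131660.8 N

131660.8


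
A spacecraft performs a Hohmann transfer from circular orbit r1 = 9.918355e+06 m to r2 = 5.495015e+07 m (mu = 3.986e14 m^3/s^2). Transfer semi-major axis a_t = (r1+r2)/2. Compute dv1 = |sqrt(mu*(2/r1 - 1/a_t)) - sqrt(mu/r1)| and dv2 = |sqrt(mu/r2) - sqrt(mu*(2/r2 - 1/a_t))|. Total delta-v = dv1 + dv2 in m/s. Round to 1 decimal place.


Step 1: Transfer semi-major axis a_t = (9.918355e+06 + 5.495015e+07) / 2 = 3.243425e+07 m
Step 2: v1 (circular at r1) = sqrt(mu/r1) = 6339.41 m/s
Step 3: v_t1 = sqrt(mu*(2/r1 - 1/a_t)) = 8251.47 m/s
Step 4: dv1 = |8251.47 - 6339.41| = 1912.06 m/s
Step 5: v2 (circular at r2) = 2693.3 m/s, v_t2 = 1489.37 m/s
Step 6: dv2 = |2693.3 - 1489.37| = 1203.93 m/s
Step 7: Total delta-v = 1912.06 + 1203.93 = 3116.0 m/s

3116.0


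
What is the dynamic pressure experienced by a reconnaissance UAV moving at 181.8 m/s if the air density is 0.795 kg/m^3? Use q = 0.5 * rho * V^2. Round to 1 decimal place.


Step 1: V^2 = 181.8^2 = 33051.24
Step 2: q = 0.5 * 0.795 * 33051.24
Step 3: q = 13137.9 Pa

13137.9


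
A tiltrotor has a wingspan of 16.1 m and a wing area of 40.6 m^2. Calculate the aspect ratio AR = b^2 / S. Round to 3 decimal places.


Step 1: b^2 = 16.1^2 = 259.21
Step 2: AR = 259.21 / 40.6 = 6.384

6.384


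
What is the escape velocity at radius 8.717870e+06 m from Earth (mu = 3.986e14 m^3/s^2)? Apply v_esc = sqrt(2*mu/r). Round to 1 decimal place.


Step 1: 2*mu/r = 2 * 3.986e14 / 8.717870e+06 = 91444355.1005
Step 2: v_esc = sqrt(91444355.1005) = 9562.7 m/s

9562.7


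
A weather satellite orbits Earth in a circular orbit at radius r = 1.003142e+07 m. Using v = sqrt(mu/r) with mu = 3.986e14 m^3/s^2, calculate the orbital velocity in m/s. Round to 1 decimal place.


Step 1: mu / r = 3.986e14 / 1.003142e+07 = 39735152.1519
Step 2: v = sqrt(39735152.1519) = 6303.6 m/s

6303.6


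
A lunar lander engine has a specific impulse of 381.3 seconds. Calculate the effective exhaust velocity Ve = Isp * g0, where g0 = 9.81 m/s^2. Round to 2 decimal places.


Step 1: Ve = Isp * g0 = 381.3 * 9.81
Step 2: Ve = 3740.55 m/s

3740.55


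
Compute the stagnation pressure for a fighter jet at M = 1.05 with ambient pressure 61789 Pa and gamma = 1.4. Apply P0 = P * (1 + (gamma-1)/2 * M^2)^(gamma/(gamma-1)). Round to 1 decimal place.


Step 1: (gamma-1)/2 * M^2 = 0.2 * 1.1025 = 0.2205
Step 2: 1 + 0.2205 = 1.2205
Step 3: Exponent gamma/(gamma-1) = 3.5
Step 4: P0 = 61789 * 1.2205^3.5 = 124106.2 Pa

124106.2


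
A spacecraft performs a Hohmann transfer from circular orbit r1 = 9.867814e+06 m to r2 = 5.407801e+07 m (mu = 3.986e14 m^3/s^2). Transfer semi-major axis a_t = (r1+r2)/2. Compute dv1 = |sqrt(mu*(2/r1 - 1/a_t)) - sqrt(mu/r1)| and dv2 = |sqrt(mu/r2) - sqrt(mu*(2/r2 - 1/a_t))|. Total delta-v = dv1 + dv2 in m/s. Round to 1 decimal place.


Step 1: Transfer semi-major axis a_t = (9.867814e+06 + 5.407801e+07) / 2 = 3.197291e+07 m
Step 2: v1 (circular at r1) = sqrt(mu/r1) = 6355.62 m/s
Step 3: v_t1 = sqrt(mu*(2/r1 - 1/a_t)) = 8265.66 m/s
Step 4: dv1 = |8265.66 - 6355.62| = 1910.03 m/s
Step 5: v2 (circular at r2) = 2714.93 m/s, v_t2 = 1508.27 m/s
Step 6: dv2 = |2714.93 - 1508.27| = 1206.66 m/s
Step 7: Total delta-v = 1910.03 + 1206.66 = 3116.7 m/s

3116.7


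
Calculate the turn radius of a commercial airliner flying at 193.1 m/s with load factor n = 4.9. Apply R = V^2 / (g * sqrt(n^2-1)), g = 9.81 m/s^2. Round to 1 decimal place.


Step 1: V^2 = 193.1^2 = 37287.61
Step 2: n^2 - 1 = 4.9^2 - 1 = 23.01
Step 3: sqrt(23.01) = 4.796874
Step 4: R = 37287.61 / (9.81 * 4.796874) = 792.4 m

792.4


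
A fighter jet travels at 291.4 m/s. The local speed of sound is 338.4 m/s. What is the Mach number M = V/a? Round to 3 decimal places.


Step 1: M = V / a = 291.4 / 338.4
Step 2: M = 0.861

0.861


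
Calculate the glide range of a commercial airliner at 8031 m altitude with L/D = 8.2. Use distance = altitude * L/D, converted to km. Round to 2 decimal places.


Step 1: Glide distance = altitude * L/D = 8031 * 8.2 = 65854.2 m
Step 2: Convert to km: 65854.2 / 1000 = 65.85 km

65.85


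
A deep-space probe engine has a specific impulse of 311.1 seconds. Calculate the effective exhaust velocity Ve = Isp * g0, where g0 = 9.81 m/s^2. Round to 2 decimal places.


Step 1: Ve = Isp * g0 = 311.1 * 9.81
Step 2: Ve = 3051.89 m/s

3051.89


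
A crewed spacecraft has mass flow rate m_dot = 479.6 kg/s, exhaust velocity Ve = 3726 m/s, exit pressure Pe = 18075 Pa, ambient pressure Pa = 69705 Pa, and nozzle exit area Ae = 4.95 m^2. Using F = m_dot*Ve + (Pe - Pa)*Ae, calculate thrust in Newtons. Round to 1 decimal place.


Step 1: Momentum thrust = m_dot * Ve = 479.6 * 3726 = 1786989.6 N
Step 2: Pressure thrust = (Pe - Pa) * Ae = (18075 - 69705) * 4.95 = -255568.50 N
Step 3: Total thrust F = 1786989.6 + -255568.50 = 1531421.1 N

1531421.1


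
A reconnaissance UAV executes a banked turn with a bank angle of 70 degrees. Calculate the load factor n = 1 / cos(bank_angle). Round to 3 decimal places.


Step 1: Convert 70 degrees to radians = 1.22173
Step 2: cos(70 deg) = 0.34202
Step 3: n = 1 / 0.34202 = 2.924

2.924


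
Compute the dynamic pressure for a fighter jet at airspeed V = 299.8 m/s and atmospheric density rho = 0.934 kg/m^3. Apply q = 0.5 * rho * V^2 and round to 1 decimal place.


Step 1: V^2 = 299.8^2 = 89880.04
Step 2: q = 0.5 * 0.934 * 89880.04
Step 3: q = 41974.0 Pa

41974.0


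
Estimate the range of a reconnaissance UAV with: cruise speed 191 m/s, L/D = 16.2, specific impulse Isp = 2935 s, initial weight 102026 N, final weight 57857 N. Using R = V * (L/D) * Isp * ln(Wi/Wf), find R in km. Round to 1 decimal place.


Step 1: Coefficient = V * (L/D) * Isp = 191 * 16.2 * 2935 = 9081477.0 m
Step 2: Wi/Wf = 102026 / 57857 = 1.763417
Step 3: ln(1.763417) = 0.567253
Step 4: R = 9081477.0 * 0.567253 = 5151497.2 m = 5151.5 km

5151.5


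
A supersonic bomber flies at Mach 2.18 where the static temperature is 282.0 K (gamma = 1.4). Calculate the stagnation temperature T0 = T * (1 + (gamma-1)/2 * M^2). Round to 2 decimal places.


Step 1: (gamma-1)/2 = 0.2
Step 2: M^2 = 4.7524
Step 3: 1 + 0.2 * 4.7524 = 1.95048
Step 4: T0 = 282.0 * 1.95048 = 550.04 K

550.04


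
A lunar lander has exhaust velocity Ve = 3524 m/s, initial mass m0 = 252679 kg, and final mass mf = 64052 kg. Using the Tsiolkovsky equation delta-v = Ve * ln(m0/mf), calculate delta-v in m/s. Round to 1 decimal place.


Step 1: Mass ratio m0/mf = 252679 / 64052 = 3.944904
Step 2: ln(3.944904) = 1.372425
Step 3: delta-v = 3524 * 1.372425 = 4836.4 m/s

4836.4


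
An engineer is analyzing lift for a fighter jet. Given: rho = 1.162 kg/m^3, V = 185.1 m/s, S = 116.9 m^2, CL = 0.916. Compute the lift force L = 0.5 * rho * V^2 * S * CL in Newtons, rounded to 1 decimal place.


Step 1: Calculate dynamic pressure q = 0.5 * 1.162 * 185.1^2 = 0.5 * 1.162 * 34262.01 = 19906.2278 Pa
Step 2: Multiply by wing area and lift coefficient: L = 19906.2278 * 116.9 * 0.916
Step 3: L = 2327038.031 * 0.916 = 2131566.8 N

2131566.8


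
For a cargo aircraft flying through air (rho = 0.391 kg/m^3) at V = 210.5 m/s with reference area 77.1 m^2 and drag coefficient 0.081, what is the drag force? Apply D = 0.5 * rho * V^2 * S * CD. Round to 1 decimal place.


Step 1: Dynamic pressure q = 0.5 * 0.391 * 210.5^2 = 8662.6539 Pa
Step 2: Drag D = q * S * CD = 8662.6539 * 77.1 * 0.081
Step 3: D = 54099.1 N

54099.1


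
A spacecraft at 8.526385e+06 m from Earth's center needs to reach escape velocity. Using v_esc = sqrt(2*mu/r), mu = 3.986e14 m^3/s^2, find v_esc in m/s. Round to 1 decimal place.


Step 1: 2*mu/r = 2 * 3.986e14 / 8.526385e+06 = 93498006.4822
Step 2: v_esc = sqrt(93498006.4822) = 9669.4 m/s

9669.4


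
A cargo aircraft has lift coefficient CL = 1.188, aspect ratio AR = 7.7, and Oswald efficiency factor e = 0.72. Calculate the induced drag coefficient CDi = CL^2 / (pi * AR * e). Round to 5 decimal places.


Step 1: CL^2 = 1.188^2 = 1.411344
Step 2: pi * AR * e = 3.14159 * 7.7 * 0.72 = 17.41699
Step 3: CDi = 1.411344 / 17.41699 = 0.08103

0.08103


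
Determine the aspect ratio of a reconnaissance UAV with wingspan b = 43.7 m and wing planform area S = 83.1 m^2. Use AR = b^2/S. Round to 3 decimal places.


Step 1: b^2 = 43.7^2 = 1909.69
Step 2: AR = 1909.69 / 83.1 = 22.981

22.981


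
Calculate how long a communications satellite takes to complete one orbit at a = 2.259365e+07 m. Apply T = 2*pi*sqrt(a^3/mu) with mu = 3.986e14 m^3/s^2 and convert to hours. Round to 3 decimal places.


Step 1: a^3 / mu = 1.153345e+22 / 3.986e14 = 2.893489e+07
Step 2: sqrt(2.893489e+07) = 5379.1165 s
Step 3: T = 2*pi * 5379.1165 = 33797.99 s
Step 4: T in hours = 33797.99 / 3600 = 9.388 hours

9.388


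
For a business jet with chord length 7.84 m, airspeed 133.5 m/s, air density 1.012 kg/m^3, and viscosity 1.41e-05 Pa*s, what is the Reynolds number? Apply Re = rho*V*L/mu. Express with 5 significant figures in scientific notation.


Step 1: Numerator = rho * V * L = 1.012 * 133.5 * 7.84 = 1059.19968
Step 2: Re = 1059.19968 / 1.41e-05
Step 3: Re = 7.5121e+07

7.5121e+07


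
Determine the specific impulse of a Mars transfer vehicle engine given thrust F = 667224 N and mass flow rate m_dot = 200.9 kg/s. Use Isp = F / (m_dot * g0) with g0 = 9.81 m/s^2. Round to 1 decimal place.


Step 1: m_dot * g0 = 200.9 * 9.81 = 1970.83
Step 2: Isp = 667224 / 1970.83 = 338.5 s

338.5


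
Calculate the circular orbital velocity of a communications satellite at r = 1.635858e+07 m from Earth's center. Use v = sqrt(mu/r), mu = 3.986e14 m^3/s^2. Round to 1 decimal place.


Step 1: mu / r = 3.986e14 / 1.635858e+07 = 24366418.1121
Step 2: v = sqrt(24366418.1121) = 4936.2 m/s

4936.2


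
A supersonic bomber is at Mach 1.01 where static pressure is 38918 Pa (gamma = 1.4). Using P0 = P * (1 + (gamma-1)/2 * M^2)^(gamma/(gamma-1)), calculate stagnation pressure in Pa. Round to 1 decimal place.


Step 1: (gamma-1)/2 * M^2 = 0.2 * 1.0201 = 0.20402
Step 2: 1 + 0.20402 = 1.20402
Step 3: Exponent gamma/(gamma-1) = 3.5
Step 4: P0 = 38918 * 1.20402^3.5 = 74536.4 Pa

74536.4


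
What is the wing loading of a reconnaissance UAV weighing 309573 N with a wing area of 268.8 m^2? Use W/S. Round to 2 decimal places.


Step 1: Wing loading = W / S = 309573 / 268.8
Step 2: Wing loading = 1151.69 N/m^2

1151.69


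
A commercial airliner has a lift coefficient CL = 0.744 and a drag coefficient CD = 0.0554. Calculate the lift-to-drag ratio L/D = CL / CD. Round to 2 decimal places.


Step 1: L/D = CL / CD = 0.744 / 0.0554
Step 2: L/D = 13.43

13.43


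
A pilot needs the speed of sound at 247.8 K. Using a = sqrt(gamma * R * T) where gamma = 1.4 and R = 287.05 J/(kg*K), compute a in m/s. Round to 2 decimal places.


Step 1: gamma * R * T = 1.4 * 287.05 * 247.8 = 99583.386
Step 2: a = sqrt(99583.386) = 315.57 m/s

315.57


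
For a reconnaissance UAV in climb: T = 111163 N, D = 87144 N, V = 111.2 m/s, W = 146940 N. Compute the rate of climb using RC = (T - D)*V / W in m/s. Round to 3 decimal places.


Step 1: Excess thrust = T - D = 111163 - 87144 = 24019 N
Step 2: Excess power = 24019 * 111.2 = 2670912.8 W
Step 3: RC = 2670912.8 / 146940 = 18.177 m/s

18.177


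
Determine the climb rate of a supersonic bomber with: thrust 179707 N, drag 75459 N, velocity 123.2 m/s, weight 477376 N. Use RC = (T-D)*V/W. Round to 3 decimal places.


Step 1: Excess thrust = T - D = 179707 - 75459 = 104248 N
Step 2: Excess power = 104248 * 123.2 = 12843353.6 W
Step 3: RC = 12843353.6 / 477376 = 26.904 m/s

26.904


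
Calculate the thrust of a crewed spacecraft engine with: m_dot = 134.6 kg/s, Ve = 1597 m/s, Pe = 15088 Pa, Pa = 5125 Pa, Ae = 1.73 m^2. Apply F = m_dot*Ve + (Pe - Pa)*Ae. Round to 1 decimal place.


Step 1: Momentum thrust = m_dot * Ve = 134.6 * 1597 = 214956.2 N
Step 2: Pressure thrust = (Pe - Pa) * Ae = (15088 - 5125) * 1.73 = 17235.99 N
Step 3: Total thrust F = 214956.2 + 17235.99 = 232192.2 N

232192.2


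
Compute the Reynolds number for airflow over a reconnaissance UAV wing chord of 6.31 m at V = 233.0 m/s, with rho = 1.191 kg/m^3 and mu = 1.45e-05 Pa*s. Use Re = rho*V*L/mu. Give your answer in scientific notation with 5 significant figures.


Step 1: Numerator = rho * V * L = 1.191 * 233.0 * 6.31 = 1751.04393
Step 2: Re = 1751.04393 / 1.45e-05
Step 3: Re = 1.2076e+08

1.2076e+08


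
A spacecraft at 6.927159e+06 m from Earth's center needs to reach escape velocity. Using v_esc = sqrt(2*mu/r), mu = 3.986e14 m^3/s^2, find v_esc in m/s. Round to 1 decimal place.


Step 1: 2*mu/r = 2 * 3.986e14 / 6.927159e+06 = 115083254.1883
Step 2: v_esc = sqrt(115083254.1883) = 10727.7 m/s

10727.7


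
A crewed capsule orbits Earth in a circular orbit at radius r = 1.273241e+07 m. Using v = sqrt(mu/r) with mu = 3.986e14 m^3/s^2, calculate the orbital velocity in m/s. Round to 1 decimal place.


Step 1: mu / r = 3.986e14 / 1.273241e+07 = 31305935.0115
Step 2: v = sqrt(31305935.0115) = 5595.2 m/s

5595.2


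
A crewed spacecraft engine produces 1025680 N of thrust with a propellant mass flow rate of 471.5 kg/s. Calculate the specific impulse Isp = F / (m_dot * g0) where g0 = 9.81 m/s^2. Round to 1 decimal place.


Step 1: m_dot * g0 = 471.5 * 9.81 = 4625.41
Step 2: Isp = 1025680 / 4625.41 = 221.7 s

221.7


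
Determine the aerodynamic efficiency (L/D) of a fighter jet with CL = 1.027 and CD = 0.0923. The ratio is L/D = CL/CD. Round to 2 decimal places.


Step 1: L/D = CL / CD = 1.027 / 0.0923
Step 2: L/D = 11.13

11.13


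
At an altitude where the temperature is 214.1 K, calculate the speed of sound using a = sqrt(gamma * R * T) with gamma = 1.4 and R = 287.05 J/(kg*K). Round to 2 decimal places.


Step 1: gamma * R * T = 1.4 * 287.05 * 214.1 = 86040.367
Step 2: a = sqrt(86040.367) = 293.33 m/s

293.33


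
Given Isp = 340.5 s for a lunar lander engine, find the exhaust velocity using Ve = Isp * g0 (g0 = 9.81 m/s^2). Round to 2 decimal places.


Step 1: Ve = Isp * g0 = 340.5 * 9.81
Step 2: Ve = 3340.31 m/s

3340.31


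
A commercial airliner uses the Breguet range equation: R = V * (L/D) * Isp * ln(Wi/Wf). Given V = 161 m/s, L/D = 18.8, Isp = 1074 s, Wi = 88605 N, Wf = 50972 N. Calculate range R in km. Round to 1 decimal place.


Step 1: Coefficient = V * (L/D) * Isp = 161 * 18.8 * 1074 = 3250783.2 m
Step 2: Wi/Wf = 88605 / 50972 = 1.738307
Step 3: ln(1.738307) = 0.552912
Step 4: R = 3250783.2 * 0.552912 = 1797396.5 m = 1797.4 km

1797.4


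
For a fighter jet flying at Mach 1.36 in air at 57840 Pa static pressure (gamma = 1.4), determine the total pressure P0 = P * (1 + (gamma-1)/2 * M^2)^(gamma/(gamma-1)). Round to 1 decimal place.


Step 1: (gamma-1)/2 * M^2 = 0.2 * 1.8496 = 0.36992
Step 2: 1 + 0.36992 = 1.36992
Step 3: Exponent gamma/(gamma-1) = 3.5
Step 4: P0 = 57840 * 1.36992^3.5 = 174045.0 Pa

174045.0


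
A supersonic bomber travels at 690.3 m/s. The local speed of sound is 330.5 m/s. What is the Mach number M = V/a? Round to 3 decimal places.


Step 1: M = V / a = 690.3 / 330.5
Step 2: M = 2.089

2.089


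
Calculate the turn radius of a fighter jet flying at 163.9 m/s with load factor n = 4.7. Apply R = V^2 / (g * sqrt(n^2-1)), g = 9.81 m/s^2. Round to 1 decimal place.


Step 1: V^2 = 163.9^2 = 26863.21
Step 2: n^2 - 1 = 4.7^2 - 1 = 21.09
Step 3: sqrt(21.09) = 4.592385
Step 4: R = 26863.21 / (9.81 * 4.592385) = 596.3 m

596.3


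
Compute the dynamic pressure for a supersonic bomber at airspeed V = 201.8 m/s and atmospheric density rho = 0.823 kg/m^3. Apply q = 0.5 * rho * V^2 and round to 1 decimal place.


Step 1: V^2 = 201.8^2 = 40723.24
Step 2: q = 0.5 * 0.823 * 40723.24
Step 3: q = 16757.6 Pa

16757.6


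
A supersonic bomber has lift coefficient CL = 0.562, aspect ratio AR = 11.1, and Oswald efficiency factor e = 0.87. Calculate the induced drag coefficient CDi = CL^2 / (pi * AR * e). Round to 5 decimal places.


Step 1: CL^2 = 0.562^2 = 0.315844
Step 2: pi * AR * e = 3.14159 * 11.1 * 0.87 = 30.33836
Step 3: CDi = 0.315844 / 30.33836 = 0.01041

0.01041


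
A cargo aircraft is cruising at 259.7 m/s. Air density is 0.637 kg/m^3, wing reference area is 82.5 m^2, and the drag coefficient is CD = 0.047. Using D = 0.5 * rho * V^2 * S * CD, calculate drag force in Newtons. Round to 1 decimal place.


Step 1: Dynamic pressure q = 0.5 * 0.637 * 259.7^2 = 21480.9427 Pa
Step 2: Drag D = q * S * CD = 21480.9427 * 82.5 * 0.047
Step 3: D = 83292.4 N

83292.4


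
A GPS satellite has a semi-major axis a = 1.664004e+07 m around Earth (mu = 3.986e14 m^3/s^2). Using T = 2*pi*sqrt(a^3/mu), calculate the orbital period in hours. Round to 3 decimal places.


Step 1: a^3 / mu = 4.607476e+21 / 3.986e14 = 1.155915e+07
Step 2: sqrt(1.155915e+07) = 3399.8746 s
Step 3: T = 2*pi * 3399.8746 = 21362.04 s
Step 4: T in hours = 21362.04 / 3600 = 5.934 hours

5.934


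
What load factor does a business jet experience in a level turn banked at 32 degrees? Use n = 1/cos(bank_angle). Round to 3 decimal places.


Step 1: Convert 32 degrees to radians = 0.558505
Step 2: cos(32 deg) = 0.848048
Step 3: n = 1 / 0.848048 = 1.179

1.179


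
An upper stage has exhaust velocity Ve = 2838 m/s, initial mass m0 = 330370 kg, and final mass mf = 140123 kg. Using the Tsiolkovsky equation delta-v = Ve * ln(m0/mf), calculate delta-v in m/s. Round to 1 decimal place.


Step 1: Mass ratio m0/mf = 330370 / 140123 = 2.357714
Step 2: ln(2.357714) = 0.857693
Step 3: delta-v = 2838 * 0.857693 = 2434.1 m/s

2434.1


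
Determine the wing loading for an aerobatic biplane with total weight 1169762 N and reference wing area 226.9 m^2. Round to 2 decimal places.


Step 1: Wing loading = W / S = 1169762 / 226.9
Step 2: Wing loading = 5155.41 N/m^2

5155.41


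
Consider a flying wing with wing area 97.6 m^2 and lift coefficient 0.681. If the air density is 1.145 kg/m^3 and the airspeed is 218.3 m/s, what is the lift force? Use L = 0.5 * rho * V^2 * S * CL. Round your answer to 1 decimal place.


Step 1: Calculate dynamic pressure q = 0.5 * 1.145 * 218.3^2 = 0.5 * 1.145 * 47654.89 = 27282.4245 Pa
Step 2: Multiply by wing area and lift coefficient: L = 27282.4245 * 97.6 * 0.681
Step 3: L = 2662764.6336 * 0.681 = 1813342.7 N

1813342.7


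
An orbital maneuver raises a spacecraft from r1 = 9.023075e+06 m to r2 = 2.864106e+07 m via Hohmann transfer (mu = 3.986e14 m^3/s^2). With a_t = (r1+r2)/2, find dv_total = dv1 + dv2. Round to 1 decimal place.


Step 1: Transfer semi-major axis a_t = (9.023075e+06 + 2.864106e+07) / 2 = 1.883207e+07 m
Step 2: v1 (circular at r1) = sqrt(mu/r1) = 6646.47 m/s
Step 3: v_t1 = sqrt(mu*(2/r1 - 1/a_t)) = 8196.66 m/s
Step 4: dv1 = |8196.66 - 6646.47| = 1550.18 m/s
Step 5: v2 (circular at r2) = 3730.56 m/s, v_t2 = 2582.27 m/s
Step 6: dv2 = |3730.56 - 2582.27| = 1148.29 m/s
Step 7: Total delta-v = 1550.18 + 1148.29 = 2698.5 m/s

2698.5


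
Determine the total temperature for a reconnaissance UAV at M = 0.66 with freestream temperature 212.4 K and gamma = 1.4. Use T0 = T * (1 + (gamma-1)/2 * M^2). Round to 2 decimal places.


Step 1: (gamma-1)/2 = 0.2
Step 2: M^2 = 0.4356
Step 3: 1 + 0.2 * 0.4356 = 1.08712
Step 4: T0 = 212.4 * 1.08712 = 230.90 K

230.90


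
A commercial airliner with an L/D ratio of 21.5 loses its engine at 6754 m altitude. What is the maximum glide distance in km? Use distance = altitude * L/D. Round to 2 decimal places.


Step 1: Glide distance = altitude * L/D = 6754 * 21.5 = 145211.0 m
Step 2: Convert to km: 145211.0 / 1000 = 145.21 km

145.21


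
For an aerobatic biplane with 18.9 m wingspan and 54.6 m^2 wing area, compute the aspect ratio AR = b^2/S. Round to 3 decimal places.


Step 1: b^2 = 18.9^2 = 357.21
Step 2: AR = 357.21 / 54.6 = 6.542

6.542


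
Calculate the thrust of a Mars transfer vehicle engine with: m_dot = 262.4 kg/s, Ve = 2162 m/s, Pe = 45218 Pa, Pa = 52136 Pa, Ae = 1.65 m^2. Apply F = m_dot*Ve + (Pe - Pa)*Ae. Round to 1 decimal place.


Step 1: Momentum thrust = m_dot * Ve = 262.4 * 2162 = 567308.8 N
Step 2: Pressure thrust = (Pe - Pa) * Ae = (45218 - 52136) * 1.65 = -11414.70 N
Step 3: Total thrust F = 567308.8 + -11414.70 = 555894.1 N

555894.1


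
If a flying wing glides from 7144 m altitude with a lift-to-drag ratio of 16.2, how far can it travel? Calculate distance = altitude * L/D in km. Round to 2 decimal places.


Step 1: Glide distance = altitude * L/D = 7144 * 16.2 = 115732.8 m
Step 2: Convert to km: 115732.8 / 1000 = 115.73 km

115.73


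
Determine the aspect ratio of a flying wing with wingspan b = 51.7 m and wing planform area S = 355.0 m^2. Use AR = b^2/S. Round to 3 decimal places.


Step 1: b^2 = 51.7^2 = 2672.89
Step 2: AR = 2672.89 / 355.0 = 7.529

7.529


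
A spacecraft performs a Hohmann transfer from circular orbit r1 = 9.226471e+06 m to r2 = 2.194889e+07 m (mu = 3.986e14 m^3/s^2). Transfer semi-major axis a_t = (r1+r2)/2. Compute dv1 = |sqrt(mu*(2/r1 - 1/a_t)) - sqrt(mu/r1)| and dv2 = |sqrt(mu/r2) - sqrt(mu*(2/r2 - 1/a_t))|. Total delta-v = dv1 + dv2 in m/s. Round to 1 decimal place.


Step 1: Transfer semi-major axis a_t = (9.226471e+06 + 2.194889e+07) / 2 = 1.558768e+07 m
Step 2: v1 (circular at r1) = sqrt(mu/r1) = 6572.81 m/s
Step 3: v_t1 = sqrt(mu*(2/r1 - 1/a_t)) = 7799.49 m/s
Step 4: dv1 = |7799.49 - 6572.81| = 1226.69 m/s
Step 5: v2 (circular at r2) = 4261.5 m/s, v_t2 = 3278.61 m/s
Step 6: dv2 = |4261.5 - 3278.61| = 982.89 m/s
Step 7: Total delta-v = 1226.69 + 982.89 = 2209.6 m/s

2209.6


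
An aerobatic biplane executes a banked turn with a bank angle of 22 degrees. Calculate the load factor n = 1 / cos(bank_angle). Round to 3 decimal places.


Step 1: Convert 22 degrees to radians = 0.383972
Step 2: cos(22 deg) = 0.927184
Step 3: n = 1 / 0.927184 = 1.079

1.079


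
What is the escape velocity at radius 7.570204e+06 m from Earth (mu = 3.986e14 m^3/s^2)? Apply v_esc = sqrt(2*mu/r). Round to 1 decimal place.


Step 1: 2*mu/r = 2 * 3.986e14 / 7.570204e+06 = 105307598.0515
Step 2: v_esc = sqrt(105307598.0515) = 10261.9 m/s

10261.9


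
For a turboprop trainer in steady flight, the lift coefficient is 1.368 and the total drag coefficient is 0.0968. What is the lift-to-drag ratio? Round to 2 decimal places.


Step 1: L/D = CL / CD = 1.368 / 0.0968
Step 2: L/D = 14.13

14.13
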